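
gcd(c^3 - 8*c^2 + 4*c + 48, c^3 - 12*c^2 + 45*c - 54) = c - 6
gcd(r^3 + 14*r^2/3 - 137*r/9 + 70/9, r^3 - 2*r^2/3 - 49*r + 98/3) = r^2 + 19*r/3 - 14/3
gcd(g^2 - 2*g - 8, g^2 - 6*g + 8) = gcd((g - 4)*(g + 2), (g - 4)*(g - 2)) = g - 4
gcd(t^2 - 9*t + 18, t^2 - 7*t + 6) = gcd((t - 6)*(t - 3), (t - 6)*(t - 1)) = t - 6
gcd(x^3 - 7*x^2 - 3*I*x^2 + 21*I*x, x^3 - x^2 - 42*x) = x^2 - 7*x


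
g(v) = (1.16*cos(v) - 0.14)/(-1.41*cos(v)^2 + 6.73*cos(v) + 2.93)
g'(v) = (-2.82*sin(v)*cos(v) + 6.73*sin(v))*(1.16*cos(v) - 0.14)/(-1.41*cos(v)^2 + 6.73*cos(v) + 2.93)^2 - 1.16*sin(v)/(-1.41*cos(v)^2 + 6.73*cos(v) + 2.93)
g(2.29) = 0.43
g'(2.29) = -0.89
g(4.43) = -0.49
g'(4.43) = 4.92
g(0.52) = 0.11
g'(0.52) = -0.04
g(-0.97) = 0.08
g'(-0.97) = 0.10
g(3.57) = 0.27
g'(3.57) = 0.13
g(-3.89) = 0.36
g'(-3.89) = -0.49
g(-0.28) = 0.12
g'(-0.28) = 0.02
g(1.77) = -0.24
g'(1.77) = -1.85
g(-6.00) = 0.12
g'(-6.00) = -0.02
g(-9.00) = 0.27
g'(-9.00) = 0.13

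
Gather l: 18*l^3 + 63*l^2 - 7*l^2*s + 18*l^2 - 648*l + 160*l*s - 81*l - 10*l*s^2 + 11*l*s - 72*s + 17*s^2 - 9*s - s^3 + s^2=18*l^3 + l^2*(81 - 7*s) + l*(-10*s^2 + 171*s - 729) - s^3 + 18*s^2 - 81*s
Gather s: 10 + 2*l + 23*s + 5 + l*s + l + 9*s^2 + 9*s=3*l + 9*s^2 + s*(l + 32) + 15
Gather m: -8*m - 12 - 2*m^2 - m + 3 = -2*m^2 - 9*m - 9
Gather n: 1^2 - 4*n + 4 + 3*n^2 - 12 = 3*n^2 - 4*n - 7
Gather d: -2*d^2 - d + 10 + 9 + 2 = -2*d^2 - d + 21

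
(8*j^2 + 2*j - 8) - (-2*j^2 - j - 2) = 10*j^2 + 3*j - 6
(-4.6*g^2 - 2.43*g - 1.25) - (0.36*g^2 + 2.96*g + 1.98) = -4.96*g^2 - 5.39*g - 3.23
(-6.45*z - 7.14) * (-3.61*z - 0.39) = 23.2845*z^2 + 28.2909*z + 2.7846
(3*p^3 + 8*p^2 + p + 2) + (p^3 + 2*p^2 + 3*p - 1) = 4*p^3 + 10*p^2 + 4*p + 1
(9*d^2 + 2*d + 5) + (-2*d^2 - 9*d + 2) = 7*d^2 - 7*d + 7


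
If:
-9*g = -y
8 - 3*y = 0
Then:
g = 8/27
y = 8/3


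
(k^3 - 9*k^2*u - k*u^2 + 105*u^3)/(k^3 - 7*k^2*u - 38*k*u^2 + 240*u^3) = (-k^2 + 4*k*u + 21*u^2)/(-k^2 + 2*k*u + 48*u^2)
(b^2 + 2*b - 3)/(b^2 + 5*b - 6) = (b + 3)/(b + 6)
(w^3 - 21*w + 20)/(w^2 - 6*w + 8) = (w^2 + 4*w - 5)/(w - 2)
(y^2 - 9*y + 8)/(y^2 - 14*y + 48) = (y - 1)/(y - 6)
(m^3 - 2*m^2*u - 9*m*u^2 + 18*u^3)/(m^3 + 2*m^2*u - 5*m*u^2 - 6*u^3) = (m - 3*u)/(m + u)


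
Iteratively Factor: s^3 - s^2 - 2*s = (s)*(s^2 - s - 2) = s*(s - 2)*(s + 1)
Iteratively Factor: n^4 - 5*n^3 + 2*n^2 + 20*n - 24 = (n - 2)*(n^3 - 3*n^2 - 4*n + 12) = (n - 2)*(n + 2)*(n^2 - 5*n + 6) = (n - 2)^2*(n + 2)*(n - 3)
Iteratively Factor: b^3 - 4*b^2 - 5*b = (b + 1)*(b^2 - 5*b) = b*(b + 1)*(b - 5)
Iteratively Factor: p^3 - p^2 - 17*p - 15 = (p + 1)*(p^2 - 2*p - 15) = (p + 1)*(p + 3)*(p - 5)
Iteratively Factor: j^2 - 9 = (j - 3)*(j + 3)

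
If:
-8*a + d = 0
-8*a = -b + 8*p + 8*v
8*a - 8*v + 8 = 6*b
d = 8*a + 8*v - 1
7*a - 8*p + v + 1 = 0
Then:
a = -23/328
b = 44/41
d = -23/41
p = 13/164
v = 1/8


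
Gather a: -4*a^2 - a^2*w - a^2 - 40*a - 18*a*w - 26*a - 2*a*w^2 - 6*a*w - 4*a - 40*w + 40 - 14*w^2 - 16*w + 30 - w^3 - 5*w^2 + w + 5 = a^2*(-w - 5) + a*(-2*w^2 - 24*w - 70) - w^3 - 19*w^2 - 55*w + 75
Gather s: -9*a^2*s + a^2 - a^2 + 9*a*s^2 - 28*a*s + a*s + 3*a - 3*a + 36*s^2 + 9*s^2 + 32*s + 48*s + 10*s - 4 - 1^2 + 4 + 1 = s^2*(9*a + 45) + s*(-9*a^2 - 27*a + 90)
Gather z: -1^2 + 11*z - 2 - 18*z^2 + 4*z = -18*z^2 + 15*z - 3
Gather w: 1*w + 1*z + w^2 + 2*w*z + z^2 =w^2 + w*(2*z + 1) + z^2 + z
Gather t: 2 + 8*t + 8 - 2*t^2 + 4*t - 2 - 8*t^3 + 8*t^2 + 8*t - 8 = -8*t^3 + 6*t^2 + 20*t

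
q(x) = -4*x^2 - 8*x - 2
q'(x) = -8*x - 8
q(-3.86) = -30.72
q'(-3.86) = 22.88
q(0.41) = -5.95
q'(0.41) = -11.28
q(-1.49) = 1.04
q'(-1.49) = 3.92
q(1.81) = -29.58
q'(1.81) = -22.48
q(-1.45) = 1.19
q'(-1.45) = 3.60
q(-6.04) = -99.61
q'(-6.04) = 40.32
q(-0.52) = 1.08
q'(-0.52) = -3.84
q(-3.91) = -31.87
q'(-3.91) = 23.28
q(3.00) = -62.00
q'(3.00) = -32.00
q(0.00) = -2.00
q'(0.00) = -8.00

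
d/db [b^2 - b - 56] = 2*b - 1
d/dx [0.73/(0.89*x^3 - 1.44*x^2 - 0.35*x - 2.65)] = (-1.9491*x^2 + 2.1024*x + 0.2555)/(-0.89*x^3 + 1.44*x^2 + 0.35*x + 2.65)^2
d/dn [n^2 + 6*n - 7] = 2*n + 6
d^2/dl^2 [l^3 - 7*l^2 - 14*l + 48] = 6*l - 14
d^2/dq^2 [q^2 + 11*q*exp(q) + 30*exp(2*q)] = 11*q*exp(q) + 120*exp(2*q) + 22*exp(q) + 2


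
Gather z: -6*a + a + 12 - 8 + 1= 5 - 5*a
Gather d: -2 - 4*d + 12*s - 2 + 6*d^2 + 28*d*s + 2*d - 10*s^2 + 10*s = 6*d^2 + d*(28*s - 2) - 10*s^2 + 22*s - 4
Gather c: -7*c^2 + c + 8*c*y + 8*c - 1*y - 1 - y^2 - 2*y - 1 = -7*c^2 + c*(8*y + 9) - y^2 - 3*y - 2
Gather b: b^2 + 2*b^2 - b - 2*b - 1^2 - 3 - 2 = 3*b^2 - 3*b - 6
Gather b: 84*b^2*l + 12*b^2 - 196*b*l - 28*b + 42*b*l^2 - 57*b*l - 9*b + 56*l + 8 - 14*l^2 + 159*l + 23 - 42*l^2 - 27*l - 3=b^2*(84*l + 12) + b*(42*l^2 - 253*l - 37) - 56*l^2 + 188*l + 28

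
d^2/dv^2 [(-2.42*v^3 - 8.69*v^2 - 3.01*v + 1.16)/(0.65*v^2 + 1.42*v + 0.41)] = (7.105427357601e-15*v^4 + 5.028774*v^3 + 8.382366*v^2 + 8.796258*v + 4.643034)/(0.274625*v^6 + 1.79985*v^5 + 4.451655*v^4 + 5.133868*v^3 + 2.807967*v^2 + 0.716106*v + 0.068921)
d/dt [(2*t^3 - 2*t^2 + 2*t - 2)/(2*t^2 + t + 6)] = 2*(2*t^4 + 2*t^3 + 15*t^2 - 8*t + 7)/(4*t^4 + 4*t^3 + 25*t^2 + 12*t + 36)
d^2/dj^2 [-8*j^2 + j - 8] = -16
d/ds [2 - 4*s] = -4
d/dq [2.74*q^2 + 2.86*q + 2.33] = 5.48*q + 2.86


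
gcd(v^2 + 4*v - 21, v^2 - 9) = v - 3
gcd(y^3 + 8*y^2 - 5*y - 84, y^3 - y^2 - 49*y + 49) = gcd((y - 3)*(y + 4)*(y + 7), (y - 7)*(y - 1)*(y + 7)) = y + 7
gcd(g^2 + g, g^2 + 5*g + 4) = g + 1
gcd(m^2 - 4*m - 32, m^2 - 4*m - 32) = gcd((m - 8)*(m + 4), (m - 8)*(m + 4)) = m^2 - 4*m - 32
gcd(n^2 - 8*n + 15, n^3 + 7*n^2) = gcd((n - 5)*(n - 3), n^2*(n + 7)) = 1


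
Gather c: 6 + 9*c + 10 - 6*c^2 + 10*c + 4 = -6*c^2 + 19*c + 20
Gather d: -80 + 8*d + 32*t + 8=8*d + 32*t - 72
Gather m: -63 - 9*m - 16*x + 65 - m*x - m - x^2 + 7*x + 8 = m*(-x - 10) - x^2 - 9*x + 10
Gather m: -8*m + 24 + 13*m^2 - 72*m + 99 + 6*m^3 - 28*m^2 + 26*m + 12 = 6*m^3 - 15*m^2 - 54*m + 135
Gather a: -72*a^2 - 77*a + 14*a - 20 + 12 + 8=-72*a^2 - 63*a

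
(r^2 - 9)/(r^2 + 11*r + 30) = (r^2 - 9)/(r^2 + 11*r + 30)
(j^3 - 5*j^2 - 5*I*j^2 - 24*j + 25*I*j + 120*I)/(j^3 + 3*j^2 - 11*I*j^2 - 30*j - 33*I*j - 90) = (j - 8)/(j - 6*I)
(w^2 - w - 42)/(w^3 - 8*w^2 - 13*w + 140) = (w + 6)/(w^2 - w - 20)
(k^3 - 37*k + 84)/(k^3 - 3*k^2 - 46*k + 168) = (k - 3)/(k - 6)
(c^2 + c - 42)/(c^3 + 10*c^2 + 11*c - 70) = (c - 6)/(c^2 + 3*c - 10)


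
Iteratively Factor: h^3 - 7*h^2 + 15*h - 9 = (h - 1)*(h^2 - 6*h + 9) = (h - 3)*(h - 1)*(h - 3)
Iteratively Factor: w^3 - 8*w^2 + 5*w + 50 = (w + 2)*(w^2 - 10*w + 25) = (w - 5)*(w + 2)*(w - 5)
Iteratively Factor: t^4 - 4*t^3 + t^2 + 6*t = (t + 1)*(t^3 - 5*t^2 + 6*t) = (t - 3)*(t + 1)*(t^2 - 2*t) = (t - 3)*(t - 2)*(t + 1)*(t)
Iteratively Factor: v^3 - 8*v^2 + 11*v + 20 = (v - 5)*(v^2 - 3*v - 4) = (v - 5)*(v - 4)*(v + 1)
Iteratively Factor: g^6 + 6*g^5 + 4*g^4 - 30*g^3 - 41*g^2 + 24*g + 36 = (g + 1)*(g^5 + 5*g^4 - g^3 - 29*g^2 - 12*g + 36) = (g + 1)*(g + 3)*(g^4 + 2*g^3 - 7*g^2 - 8*g + 12) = (g - 2)*(g + 1)*(g + 3)*(g^3 + 4*g^2 + g - 6) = (g - 2)*(g + 1)*(g + 2)*(g + 3)*(g^2 + 2*g - 3) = (g - 2)*(g - 1)*(g + 1)*(g + 2)*(g + 3)*(g + 3)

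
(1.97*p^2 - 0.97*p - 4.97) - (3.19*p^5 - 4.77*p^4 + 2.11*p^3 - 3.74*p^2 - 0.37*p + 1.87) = -3.19*p^5 + 4.77*p^4 - 2.11*p^3 + 5.71*p^2 - 0.6*p - 6.84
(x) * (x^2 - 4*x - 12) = x^3 - 4*x^2 - 12*x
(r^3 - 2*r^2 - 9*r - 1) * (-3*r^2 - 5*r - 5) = -3*r^5 + r^4 + 32*r^3 + 58*r^2 + 50*r + 5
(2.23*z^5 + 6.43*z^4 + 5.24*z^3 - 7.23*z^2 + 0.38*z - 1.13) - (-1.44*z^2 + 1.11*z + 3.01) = 2.23*z^5 + 6.43*z^4 + 5.24*z^3 - 5.79*z^2 - 0.73*z - 4.14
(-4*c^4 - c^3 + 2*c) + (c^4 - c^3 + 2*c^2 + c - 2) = -3*c^4 - 2*c^3 + 2*c^2 + 3*c - 2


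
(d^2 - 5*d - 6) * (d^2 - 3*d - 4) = d^4 - 8*d^3 + 5*d^2 + 38*d + 24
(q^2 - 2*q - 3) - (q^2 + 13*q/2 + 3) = -17*q/2 - 6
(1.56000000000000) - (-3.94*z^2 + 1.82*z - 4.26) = 3.94*z^2 - 1.82*z + 5.82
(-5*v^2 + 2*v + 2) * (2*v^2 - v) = -10*v^4 + 9*v^3 + 2*v^2 - 2*v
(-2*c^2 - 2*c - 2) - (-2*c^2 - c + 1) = -c - 3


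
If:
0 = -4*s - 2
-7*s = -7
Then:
No Solution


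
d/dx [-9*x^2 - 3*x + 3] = -18*x - 3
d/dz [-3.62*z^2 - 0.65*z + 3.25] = -7.24*z - 0.65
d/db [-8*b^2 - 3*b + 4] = -16*b - 3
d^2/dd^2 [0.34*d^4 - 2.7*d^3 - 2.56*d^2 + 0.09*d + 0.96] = 4.08*d^2 - 16.2*d - 5.12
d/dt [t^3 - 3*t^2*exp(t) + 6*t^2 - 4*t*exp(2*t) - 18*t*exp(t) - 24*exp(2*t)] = -3*t^2*exp(t) + 3*t^2 - 8*t*exp(2*t) - 24*t*exp(t) + 12*t - 52*exp(2*t) - 18*exp(t)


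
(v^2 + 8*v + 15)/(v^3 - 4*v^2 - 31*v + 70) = (v + 3)/(v^2 - 9*v + 14)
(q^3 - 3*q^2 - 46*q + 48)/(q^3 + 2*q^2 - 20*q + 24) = (q^2 - 9*q + 8)/(q^2 - 4*q + 4)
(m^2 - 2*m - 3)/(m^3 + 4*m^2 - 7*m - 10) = (m - 3)/(m^2 + 3*m - 10)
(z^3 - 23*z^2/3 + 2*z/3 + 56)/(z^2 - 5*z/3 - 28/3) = z - 6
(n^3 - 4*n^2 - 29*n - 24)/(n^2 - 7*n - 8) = n + 3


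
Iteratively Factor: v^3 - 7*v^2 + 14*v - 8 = (v - 1)*(v^2 - 6*v + 8) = (v - 2)*(v - 1)*(v - 4)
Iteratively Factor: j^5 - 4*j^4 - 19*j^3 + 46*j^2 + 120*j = (j - 5)*(j^4 + j^3 - 14*j^2 - 24*j) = (j - 5)*(j - 4)*(j^3 + 5*j^2 + 6*j) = (j - 5)*(j - 4)*(j + 3)*(j^2 + 2*j) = (j - 5)*(j - 4)*(j + 2)*(j + 3)*(j)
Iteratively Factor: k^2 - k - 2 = (k + 1)*(k - 2)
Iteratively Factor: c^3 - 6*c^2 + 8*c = (c)*(c^2 - 6*c + 8) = c*(c - 2)*(c - 4)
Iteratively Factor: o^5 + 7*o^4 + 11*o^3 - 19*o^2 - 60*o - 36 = (o + 2)*(o^4 + 5*o^3 + o^2 - 21*o - 18) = (o - 2)*(o + 2)*(o^3 + 7*o^2 + 15*o + 9) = (o - 2)*(o + 2)*(o + 3)*(o^2 + 4*o + 3) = (o - 2)*(o + 2)*(o + 3)^2*(o + 1)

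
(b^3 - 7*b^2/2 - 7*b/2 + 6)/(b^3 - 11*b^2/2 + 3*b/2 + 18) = (b - 1)/(b - 3)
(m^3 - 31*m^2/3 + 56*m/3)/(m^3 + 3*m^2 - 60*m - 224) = m*(3*m - 7)/(3*(m^2 + 11*m + 28))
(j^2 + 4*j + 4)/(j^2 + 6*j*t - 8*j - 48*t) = (j^2 + 4*j + 4)/(j^2 + 6*j*t - 8*j - 48*t)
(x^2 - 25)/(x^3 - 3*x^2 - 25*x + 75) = 1/(x - 3)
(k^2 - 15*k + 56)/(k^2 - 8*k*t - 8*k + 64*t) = (7 - k)/(-k + 8*t)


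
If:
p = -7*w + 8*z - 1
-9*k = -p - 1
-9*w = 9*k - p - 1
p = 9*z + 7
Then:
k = -64/9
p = -65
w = 0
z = -8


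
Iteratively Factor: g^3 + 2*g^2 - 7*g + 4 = (g - 1)*(g^2 + 3*g - 4) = (g - 1)*(g + 4)*(g - 1)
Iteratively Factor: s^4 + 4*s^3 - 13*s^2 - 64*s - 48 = (s + 1)*(s^3 + 3*s^2 - 16*s - 48) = (s + 1)*(s + 4)*(s^2 - s - 12) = (s + 1)*(s + 3)*(s + 4)*(s - 4)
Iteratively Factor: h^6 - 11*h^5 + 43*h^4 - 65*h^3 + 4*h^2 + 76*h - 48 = (h - 4)*(h^5 - 7*h^4 + 15*h^3 - 5*h^2 - 16*h + 12) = (h - 4)*(h - 2)*(h^4 - 5*h^3 + 5*h^2 + 5*h - 6) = (h - 4)*(h - 2)*(h - 1)*(h^3 - 4*h^2 + h + 6) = (h - 4)*(h - 2)^2*(h - 1)*(h^2 - 2*h - 3) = (h - 4)*(h - 2)^2*(h - 1)*(h + 1)*(h - 3)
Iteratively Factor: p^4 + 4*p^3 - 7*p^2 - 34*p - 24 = (p + 4)*(p^3 - 7*p - 6) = (p - 3)*(p + 4)*(p^2 + 3*p + 2) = (p - 3)*(p + 2)*(p + 4)*(p + 1)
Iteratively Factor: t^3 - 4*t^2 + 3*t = (t - 1)*(t^2 - 3*t) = t*(t - 1)*(t - 3)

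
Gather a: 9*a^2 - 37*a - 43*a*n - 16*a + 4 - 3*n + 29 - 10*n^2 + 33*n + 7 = 9*a^2 + a*(-43*n - 53) - 10*n^2 + 30*n + 40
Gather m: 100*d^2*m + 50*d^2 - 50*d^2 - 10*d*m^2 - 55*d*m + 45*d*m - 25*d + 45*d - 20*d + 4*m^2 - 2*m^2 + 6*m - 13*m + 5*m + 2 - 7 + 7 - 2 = m^2*(2 - 10*d) + m*(100*d^2 - 10*d - 2)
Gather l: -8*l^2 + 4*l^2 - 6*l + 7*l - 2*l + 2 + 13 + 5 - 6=-4*l^2 - l + 14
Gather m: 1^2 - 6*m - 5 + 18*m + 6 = 12*m + 2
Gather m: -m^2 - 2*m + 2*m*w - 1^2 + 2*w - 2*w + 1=-m^2 + m*(2*w - 2)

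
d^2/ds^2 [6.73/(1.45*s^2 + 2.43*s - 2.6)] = (-28.29965*s^2 - 47.42631*s + 6.73*(2.9*s + 2.43)*(5.8*s + 4.86) + 50.7442)/(1.45*s^2 + 2.43*s - 2.6)^3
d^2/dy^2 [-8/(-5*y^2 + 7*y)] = 16*(-5*y*(5*y - 7) + (10*y - 7)^2)/(y^3*(5*y - 7)^3)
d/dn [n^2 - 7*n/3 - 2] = 2*n - 7/3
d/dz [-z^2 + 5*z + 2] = 5 - 2*z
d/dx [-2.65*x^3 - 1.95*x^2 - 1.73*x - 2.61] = -7.95*x^2 - 3.9*x - 1.73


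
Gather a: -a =-a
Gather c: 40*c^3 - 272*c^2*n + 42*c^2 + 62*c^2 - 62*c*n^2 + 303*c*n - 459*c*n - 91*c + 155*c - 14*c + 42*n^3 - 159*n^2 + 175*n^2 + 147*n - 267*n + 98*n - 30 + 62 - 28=40*c^3 + c^2*(104 - 272*n) + c*(-62*n^2 - 156*n + 50) + 42*n^3 + 16*n^2 - 22*n + 4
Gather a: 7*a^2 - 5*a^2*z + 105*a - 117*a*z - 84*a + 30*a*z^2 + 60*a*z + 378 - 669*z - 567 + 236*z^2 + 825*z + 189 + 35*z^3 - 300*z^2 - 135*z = a^2*(7 - 5*z) + a*(30*z^2 - 57*z + 21) + 35*z^3 - 64*z^2 + 21*z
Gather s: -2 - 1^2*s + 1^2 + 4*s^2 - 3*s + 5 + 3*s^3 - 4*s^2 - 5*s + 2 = 3*s^3 - 9*s + 6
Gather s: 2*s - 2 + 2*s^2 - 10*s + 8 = 2*s^2 - 8*s + 6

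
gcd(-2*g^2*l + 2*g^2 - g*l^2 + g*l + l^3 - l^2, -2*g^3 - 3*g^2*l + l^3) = 2*g^2 + g*l - l^2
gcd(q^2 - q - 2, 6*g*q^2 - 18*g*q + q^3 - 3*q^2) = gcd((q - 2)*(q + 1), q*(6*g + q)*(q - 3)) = 1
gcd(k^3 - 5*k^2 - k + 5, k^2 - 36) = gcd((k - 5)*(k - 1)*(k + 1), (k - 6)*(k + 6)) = 1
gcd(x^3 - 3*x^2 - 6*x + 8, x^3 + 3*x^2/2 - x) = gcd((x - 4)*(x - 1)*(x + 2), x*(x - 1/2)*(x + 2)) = x + 2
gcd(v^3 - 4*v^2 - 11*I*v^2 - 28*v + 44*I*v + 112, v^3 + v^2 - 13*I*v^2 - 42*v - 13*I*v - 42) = v - 7*I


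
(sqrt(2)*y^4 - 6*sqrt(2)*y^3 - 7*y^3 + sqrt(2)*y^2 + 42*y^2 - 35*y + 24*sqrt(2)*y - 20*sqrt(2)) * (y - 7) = sqrt(2)*y^5 - 13*sqrt(2)*y^4 - 7*y^4 + 43*sqrt(2)*y^3 + 91*y^3 - 329*y^2 + 17*sqrt(2)*y^2 - 188*sqrt(2)*y + 245*y + 140*sqrt(2)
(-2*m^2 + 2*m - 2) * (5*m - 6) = -10*m^3 + 22*m^2 - 22*m + 12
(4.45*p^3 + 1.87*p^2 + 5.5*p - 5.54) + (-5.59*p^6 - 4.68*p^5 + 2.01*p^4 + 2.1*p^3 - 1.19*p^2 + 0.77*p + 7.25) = -5.59*p^6 - 4.68*p^5 + 2.01*p^4 + 6.55*p^3 + 0.68*p^2 + 6.27*p + 1.71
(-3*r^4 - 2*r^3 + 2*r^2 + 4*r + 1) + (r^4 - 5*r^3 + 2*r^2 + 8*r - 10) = -2*r^4 - 7*r^3 + 4*r^2 + 12*r - 9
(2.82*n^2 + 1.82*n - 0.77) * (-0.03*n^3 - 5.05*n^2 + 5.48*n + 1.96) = -0.0846*n^5 - 14.2956*n^4 + 6.2857*n^3 + 19.3893*n^2 - 0.652400000000001*n - 1.5092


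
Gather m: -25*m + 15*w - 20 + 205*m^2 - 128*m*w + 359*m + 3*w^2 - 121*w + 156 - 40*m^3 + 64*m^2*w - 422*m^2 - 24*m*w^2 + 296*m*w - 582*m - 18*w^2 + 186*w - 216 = -40*m^3 + m^2*(64*w - 217) + m*(-24*w^2 + 168*w - 248) - 15*w^2 + 80*w - 80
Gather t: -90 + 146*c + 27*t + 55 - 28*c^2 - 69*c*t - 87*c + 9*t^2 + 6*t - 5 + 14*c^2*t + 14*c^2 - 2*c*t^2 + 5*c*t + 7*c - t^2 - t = -14*c^2 + 66*c + t^2*(8 - 2*c) + t*(14*c^2 - 64*c + 32) - 40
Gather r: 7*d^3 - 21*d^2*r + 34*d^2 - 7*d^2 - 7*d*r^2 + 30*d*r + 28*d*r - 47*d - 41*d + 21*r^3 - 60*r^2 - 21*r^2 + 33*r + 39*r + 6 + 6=7*d^3 + 27*d^2 - 88*d + 21*r^3 + r^2*(-7*d - 81) + r*(-21*d^2 + 58*d + 72) + 12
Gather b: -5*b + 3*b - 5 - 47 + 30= -2*b - 22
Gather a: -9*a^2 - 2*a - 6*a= -9*a^2 - 8*a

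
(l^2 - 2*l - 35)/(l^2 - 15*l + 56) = (l + 5)/(l - 8)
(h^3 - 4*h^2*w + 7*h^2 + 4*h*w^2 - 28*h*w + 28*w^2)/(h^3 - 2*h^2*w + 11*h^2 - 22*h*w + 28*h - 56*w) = (h - 2*w)/(h + 4)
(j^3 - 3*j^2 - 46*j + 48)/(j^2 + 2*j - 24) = (j^2 - 9*j + 8)/(j - 4)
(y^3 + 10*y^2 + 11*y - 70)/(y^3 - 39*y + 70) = (y + 5)/(y - 5)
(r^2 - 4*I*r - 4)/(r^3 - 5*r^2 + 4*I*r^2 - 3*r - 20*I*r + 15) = (r^2 - 4*I*r - 4)/(r^3 + r^2*(-5 + 4*I) - r*(3 + 20*I) + 15)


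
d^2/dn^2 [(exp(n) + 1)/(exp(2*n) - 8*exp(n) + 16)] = (exp(2*n) + 20*exp(n) + 24)*exp(n)/(exp(4*n) - 16*exp(3*n) + 96*exp(2*n) - 256*exp(n) + 256)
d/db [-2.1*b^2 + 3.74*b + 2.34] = 3.74 - 4.2*b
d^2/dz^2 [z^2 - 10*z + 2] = 2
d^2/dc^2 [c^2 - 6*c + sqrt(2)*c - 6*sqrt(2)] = 2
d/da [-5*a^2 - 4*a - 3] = -10*a - 4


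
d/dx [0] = 0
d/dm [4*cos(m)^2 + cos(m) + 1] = -(8*cos(m) + 1)*sin(m)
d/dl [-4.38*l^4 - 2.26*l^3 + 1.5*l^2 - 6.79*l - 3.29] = -17.52*l^3 - 6.78*l^2 + 3.0*l - 6.79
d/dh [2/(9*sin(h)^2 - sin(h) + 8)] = 2*(1 - 18*sin(h))*cos(h)/(9*sin(h)^2 - sin(h) + 8)^2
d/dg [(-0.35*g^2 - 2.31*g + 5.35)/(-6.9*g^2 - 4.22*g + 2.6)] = (-14.462*g^2 + 72.01*g + 16.571)/(47.61*g^4 + 58.236*g^3 - 18.0716*g^2 - 21.944*g + 6.76)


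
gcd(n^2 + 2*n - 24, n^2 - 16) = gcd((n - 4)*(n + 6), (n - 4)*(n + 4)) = n - 4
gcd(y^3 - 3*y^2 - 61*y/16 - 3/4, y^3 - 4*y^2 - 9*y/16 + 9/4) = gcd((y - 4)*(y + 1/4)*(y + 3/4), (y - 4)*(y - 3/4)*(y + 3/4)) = y^2 - 13*y/4 - 3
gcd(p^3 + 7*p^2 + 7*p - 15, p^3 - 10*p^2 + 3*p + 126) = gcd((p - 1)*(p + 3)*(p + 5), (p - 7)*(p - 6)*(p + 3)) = p + 3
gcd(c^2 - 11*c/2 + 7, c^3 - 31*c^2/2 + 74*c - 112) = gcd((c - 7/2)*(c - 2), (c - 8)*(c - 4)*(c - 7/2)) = c - 7/2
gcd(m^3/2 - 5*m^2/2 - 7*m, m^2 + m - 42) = 1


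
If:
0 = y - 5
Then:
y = 5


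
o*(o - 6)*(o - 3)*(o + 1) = o^4 - 8*o^3 + 9*o^2 + 18*o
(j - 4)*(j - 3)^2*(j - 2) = j^4 - 12*j^3 + 53*j^2 - 102*j + 72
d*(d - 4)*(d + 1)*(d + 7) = d^4 + 4*d^3 - 25*d^2 - 28*d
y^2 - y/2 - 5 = (y - 5/2)*(y + 2)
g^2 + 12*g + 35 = (g + 5)*(g + 7)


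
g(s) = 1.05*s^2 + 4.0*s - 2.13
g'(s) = 2.1*s + 4.0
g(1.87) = 9.02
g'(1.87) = 7.93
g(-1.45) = -5.72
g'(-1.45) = 0.96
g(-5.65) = 8.79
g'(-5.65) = -7.86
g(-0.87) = -4.82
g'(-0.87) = 2.17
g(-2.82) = -5.06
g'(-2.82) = -1.92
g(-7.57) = 27.76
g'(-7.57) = -11.90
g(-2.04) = -5.92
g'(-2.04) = -0.28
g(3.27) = 22.18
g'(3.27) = 10.87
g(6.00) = 59.67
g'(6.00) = 16.60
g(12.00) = 197.07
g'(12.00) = 29.20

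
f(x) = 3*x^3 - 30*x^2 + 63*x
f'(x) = 9*x^2 - 60*x + 63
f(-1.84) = -236.18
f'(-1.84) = 203.87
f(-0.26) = -18.46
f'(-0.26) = 79.21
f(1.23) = 37.69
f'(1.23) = 2.82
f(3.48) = -17.64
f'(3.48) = -36.81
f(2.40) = 19.87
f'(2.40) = -29.16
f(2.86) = 4.97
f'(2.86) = -34.98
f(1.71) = 35.01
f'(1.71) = -13.28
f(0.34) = 18.07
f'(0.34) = 43.64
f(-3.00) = -540.00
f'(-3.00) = 324.00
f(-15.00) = -17820.00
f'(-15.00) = 2988.00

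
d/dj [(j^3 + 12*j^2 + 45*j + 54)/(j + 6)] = 2*j + 6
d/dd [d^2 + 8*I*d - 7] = 2*d + 8*I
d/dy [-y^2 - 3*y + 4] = -2*y - 3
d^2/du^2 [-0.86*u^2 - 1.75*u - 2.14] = -1.72000000000000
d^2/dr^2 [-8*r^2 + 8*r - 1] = -16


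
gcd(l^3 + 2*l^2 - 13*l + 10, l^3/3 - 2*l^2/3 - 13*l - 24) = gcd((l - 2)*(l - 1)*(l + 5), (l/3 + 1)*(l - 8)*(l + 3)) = 1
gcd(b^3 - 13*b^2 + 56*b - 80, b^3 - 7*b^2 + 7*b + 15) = b - 5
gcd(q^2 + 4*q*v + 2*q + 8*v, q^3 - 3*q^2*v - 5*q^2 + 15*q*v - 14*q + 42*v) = q + 2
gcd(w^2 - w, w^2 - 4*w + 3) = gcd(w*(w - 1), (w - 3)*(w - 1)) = w - 1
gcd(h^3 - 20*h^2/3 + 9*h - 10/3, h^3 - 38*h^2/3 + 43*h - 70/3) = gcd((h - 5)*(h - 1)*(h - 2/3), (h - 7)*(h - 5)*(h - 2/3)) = h^2 - 17*h/3 + 10/3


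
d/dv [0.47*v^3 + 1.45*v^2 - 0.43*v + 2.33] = 1.41*v^2 + 2.9*v - 0.43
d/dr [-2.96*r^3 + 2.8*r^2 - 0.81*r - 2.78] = -8.88*r^2 + 5.6*r - 0.81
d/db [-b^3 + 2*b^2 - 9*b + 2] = -3*b^2 + 4*b - 9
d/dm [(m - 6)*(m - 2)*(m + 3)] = 3*m^2 - 10*m - 12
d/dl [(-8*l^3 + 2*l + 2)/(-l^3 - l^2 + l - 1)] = 4*(2*l^4 - 3*l^3 + 8*l^2 + l - 1)/(l^6 + 2*l^5 - l^4 + 3*l^2 - 2*l + 1)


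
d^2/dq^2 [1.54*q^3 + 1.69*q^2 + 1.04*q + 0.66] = 9.24*q + 3.38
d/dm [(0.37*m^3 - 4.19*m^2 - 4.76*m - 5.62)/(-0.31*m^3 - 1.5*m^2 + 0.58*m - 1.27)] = (-1.8539*m^4 - 2.522*m^3 - 16.2065*m^2 - 6.2174*m + 9.3048)/(0.0961*m^6 + 0.93*m^5 + 1.8904*m^4 - 0.9526*m^3 + 4.1464*m^2 - 1.4732*m + 1.6129)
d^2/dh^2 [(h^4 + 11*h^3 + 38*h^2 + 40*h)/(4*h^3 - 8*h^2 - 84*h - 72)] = (85*h^6 + 993*h^5 + 4773*h^4 + 11671*h^3 + 14634*h^2 + 6372*h - 2808)/(2*(h^9 - 6*h^8 - 51*h^7 + 190*h^6 + 1287*h^5 - 594*h^4 - 12825*h^3 - 25758*h^2 - 20412*h - 5832))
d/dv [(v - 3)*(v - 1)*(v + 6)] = 3*v^2 + 4*v - 21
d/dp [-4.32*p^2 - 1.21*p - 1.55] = -8.64*p - 1.21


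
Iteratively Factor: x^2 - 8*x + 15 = (x - 3)*(x - 5)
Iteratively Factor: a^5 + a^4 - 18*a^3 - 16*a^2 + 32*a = (a + 2)*(a^4 - a^3 - 16*a^2 + 16*a) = (a + 2)*(a + 4)*(a^3 - 5*a^2 + 4*a) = (a - 1)*(a + 2)*(a + 4)*(a^2 - 4*a) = a*(a - 1)*(a + 2)*(a + 4)*(a - 4)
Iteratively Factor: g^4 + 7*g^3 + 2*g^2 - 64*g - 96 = (g + 4)*(g^3 + 3*g^2 - 10*g - 24) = (g - 3)*(g + 4)*(g^2 + 6*g + 8) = (g - 3)*(g + 4)^2*(g + 2)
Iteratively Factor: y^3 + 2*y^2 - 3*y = (y - 1)*(y^2 + 3*y) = (y - 1)*(y + 3)*(y)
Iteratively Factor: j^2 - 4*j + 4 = (j - 2)*(j - 2)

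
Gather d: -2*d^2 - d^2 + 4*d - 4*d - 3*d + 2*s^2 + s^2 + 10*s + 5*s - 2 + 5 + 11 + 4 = -3*d^2 - 3*d + 3*s^2 + 15*s + 18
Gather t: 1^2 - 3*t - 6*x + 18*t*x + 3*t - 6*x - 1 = 18*t*x - 12*x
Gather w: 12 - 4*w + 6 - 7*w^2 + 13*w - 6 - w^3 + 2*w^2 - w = -w^3 - 5*w^2 + 8*w + 12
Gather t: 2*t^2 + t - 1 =2*t^2 + t - 1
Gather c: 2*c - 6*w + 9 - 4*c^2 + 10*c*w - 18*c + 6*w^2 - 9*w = -4*c^2 + c*(10*w - 16) + 6*w^2 - 15*w + 9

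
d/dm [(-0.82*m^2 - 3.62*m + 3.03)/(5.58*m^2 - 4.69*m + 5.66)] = (24.0454*m^2 - 43.0972*m - 6.2785)/(31.1364*m^4 - 52.3404*m^3 + 85.1617*m^2 - 53.0908*m + 32.0356)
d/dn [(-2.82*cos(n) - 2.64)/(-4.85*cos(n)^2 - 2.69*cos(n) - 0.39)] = (13.677*cos(n)^2 + 25.608*cos(n) + 6.0018)*sin(n)/(23.5225*cos(n)^4 + 26.093*cos(n)^3 + 11.0191*cos(n)^2 + 2.0982*cos(n) + 0.1521)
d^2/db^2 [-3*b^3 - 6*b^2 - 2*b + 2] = -18*b - 12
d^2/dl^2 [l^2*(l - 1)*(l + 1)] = 12*l^2 - 2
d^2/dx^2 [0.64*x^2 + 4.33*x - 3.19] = 1.28000000000000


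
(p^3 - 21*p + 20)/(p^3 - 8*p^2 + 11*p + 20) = (p^2 + 4*p - 5)/(p^2 - 4*p - 5)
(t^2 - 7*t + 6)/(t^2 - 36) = (t - 1)/(t + 6)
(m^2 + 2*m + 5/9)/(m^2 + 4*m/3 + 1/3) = (m + 5/3)/(m + 1)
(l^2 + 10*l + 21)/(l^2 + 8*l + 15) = (l + 7)/(l + 5)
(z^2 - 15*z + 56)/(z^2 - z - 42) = (z - 8)/(z + 6)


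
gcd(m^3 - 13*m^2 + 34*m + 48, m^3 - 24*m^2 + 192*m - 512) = m - 8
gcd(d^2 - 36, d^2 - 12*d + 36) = d - 6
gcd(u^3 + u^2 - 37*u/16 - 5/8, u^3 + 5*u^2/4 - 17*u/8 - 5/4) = u^2 + 3*u/4 - 5/2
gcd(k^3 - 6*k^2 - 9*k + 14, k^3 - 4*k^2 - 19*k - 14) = k^2 - 5*k - 14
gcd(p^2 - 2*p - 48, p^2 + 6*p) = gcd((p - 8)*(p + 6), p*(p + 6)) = p + 6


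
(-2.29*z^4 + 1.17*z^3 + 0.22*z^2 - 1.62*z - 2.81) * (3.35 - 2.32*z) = 5.3128*z^5 - 10.3859*z^4 + 3.4091*z^3 + 4.4954*z^2 + 1.0922*z - 9.4135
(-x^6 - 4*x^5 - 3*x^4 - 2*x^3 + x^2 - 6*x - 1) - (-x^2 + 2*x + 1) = -x^6 - 4*x^5 - 3*x^4 - 2*x^3 + 2*x^2 - 8*x - 2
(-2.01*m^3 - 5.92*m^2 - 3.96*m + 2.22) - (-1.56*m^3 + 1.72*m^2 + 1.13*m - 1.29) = -0.45*m^3 - 7.64*m^2 - 5.09*m + 3.51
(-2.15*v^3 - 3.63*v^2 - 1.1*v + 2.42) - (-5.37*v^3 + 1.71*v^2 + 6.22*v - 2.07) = 3.22*v^3 - 5.34*v^2 - 7.32*v + 4.49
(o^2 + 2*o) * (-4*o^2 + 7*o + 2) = -4*o^4 - o^3 + 16*o^2 + 4*o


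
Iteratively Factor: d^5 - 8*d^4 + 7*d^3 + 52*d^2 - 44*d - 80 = (d - 2)*(d^4 - 6*d^3 - 5*d^2 + 42*d + 40) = (d - 4)*(d - 2)*(d^3 - 2*d^2 - 13*d - 10) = (d - 4)*(d - 2)*(d + 2)*(d^2 - 4*d - 5) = (d - 5)*(d - 4)*(d - 2)*(d + 2)*(d + 1)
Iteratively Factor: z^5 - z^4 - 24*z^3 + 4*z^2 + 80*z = (z)*(z^4 - z^3 - 24*z^2 + 4*z + 80) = z*(z - 5)*(z^3 + 4*z^2 - 4*z - 16) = z*(z - 5)*(z + 4)*(z^2 - 4) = z*(z - 5)*(z - 2)*(z + 4)*(z + 2)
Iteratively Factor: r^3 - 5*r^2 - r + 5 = (r + 1)*(r^2 - 6*r + 5) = (r - 1)*(r + 1)*(r - 5)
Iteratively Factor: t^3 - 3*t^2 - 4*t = (t)*(t^2 - 3*t - 4) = t*(t - 4)*(t + 1)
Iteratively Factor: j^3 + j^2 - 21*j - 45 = (j - 5)*(j^2 + 6*j + 9) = (j - 5)*(j + 3)*(j + 3)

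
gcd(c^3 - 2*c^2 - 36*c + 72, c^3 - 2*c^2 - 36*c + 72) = c^3 - 2*c^2 - 36*c + 72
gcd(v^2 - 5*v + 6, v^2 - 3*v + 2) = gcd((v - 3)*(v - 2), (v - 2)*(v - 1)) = v - 2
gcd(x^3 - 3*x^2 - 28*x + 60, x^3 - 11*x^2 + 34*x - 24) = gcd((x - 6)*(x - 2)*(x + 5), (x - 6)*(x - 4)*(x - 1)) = x - 6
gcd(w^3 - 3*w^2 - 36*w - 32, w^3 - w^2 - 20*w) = w + 4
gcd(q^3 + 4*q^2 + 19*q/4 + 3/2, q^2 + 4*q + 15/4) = q + 3/2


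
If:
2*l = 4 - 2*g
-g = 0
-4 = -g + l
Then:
No Solution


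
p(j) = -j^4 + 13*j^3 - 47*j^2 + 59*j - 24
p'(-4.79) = 1843.69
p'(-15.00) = 23744.00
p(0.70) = -1.51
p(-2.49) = -701.45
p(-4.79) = -3340.14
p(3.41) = 10.93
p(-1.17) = -180.06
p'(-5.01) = 2011.85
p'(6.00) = 35.00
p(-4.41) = -2691.44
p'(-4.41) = 1575.08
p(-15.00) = -105984.00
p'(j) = -4*j^3 + 39*j^2 - 94*j + 59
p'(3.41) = 33.35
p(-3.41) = -1422.40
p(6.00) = 150.00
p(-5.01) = -3764.08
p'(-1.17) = 228.77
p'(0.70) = 10.94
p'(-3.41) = 991.64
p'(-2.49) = 596.62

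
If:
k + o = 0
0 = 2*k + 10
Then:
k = -5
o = 5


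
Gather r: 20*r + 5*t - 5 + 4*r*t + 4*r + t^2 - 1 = r*(4*t + 24) + t^2 + 5*t - 6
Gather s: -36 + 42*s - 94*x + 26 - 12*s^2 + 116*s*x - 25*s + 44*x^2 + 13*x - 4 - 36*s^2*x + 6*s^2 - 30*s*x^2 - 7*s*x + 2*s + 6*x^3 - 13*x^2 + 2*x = s^2*(-36*x - 6) + s*(-30*x^2 + 109*x + 19) + 6*x^3 + 31*x^2 - 79*x - 14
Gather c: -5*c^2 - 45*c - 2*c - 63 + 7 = -5*c^2 - 47*c - 56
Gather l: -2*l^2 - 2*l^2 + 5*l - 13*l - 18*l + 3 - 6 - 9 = -4*l^2 - 26*l - 12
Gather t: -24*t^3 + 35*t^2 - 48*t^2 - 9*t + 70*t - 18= -24*t^3 - 13*t^2 + 61*t - 18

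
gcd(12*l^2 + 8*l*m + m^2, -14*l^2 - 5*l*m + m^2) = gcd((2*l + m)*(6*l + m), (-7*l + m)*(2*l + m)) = 2*l + m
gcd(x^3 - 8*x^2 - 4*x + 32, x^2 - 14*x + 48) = x - 8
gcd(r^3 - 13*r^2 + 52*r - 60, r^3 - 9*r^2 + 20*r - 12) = r^2 - 8*r + 12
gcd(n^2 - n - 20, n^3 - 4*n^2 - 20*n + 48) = n + 4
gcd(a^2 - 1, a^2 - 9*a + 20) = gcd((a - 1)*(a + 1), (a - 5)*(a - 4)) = 1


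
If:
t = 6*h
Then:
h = t/6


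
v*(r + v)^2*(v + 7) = r^2*v^2 + 7*r^2*v + 2*r*v^3 + 14*r*v^2 + v^4 + 7*v^3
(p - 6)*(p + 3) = p^2 - 3*p - 18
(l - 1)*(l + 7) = l^2 + 6*l - 7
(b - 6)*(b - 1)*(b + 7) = b^3 - 43*b + 42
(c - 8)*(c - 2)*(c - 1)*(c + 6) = c^4 - 5*c^3 - 40*c^2 + 140*c - 96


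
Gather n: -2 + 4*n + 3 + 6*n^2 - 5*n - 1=6*n^2 - n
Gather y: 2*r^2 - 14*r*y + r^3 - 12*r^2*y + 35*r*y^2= r^3 + 2*r^2 + 35*r*y^2 + y*(-12*r^2 - 14*r)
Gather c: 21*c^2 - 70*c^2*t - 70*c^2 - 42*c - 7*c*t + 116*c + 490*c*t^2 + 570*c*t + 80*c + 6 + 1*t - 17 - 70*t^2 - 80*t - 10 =c^2*(-70*t - 49) + c*(490*t^2 + 563*t + 154) - 70*t^2 - 79*t - 21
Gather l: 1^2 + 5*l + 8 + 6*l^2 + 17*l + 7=6*l^2 + 22*l + 16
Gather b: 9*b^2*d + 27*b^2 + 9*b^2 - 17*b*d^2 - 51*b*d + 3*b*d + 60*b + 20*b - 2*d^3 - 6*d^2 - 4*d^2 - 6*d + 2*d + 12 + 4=b^2*(9*d + 36) + b*(-17*d^2 - 48*d + 80) - 2*d^3 - 10*d^2 - 4*d + 16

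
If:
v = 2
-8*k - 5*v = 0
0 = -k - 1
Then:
No Solution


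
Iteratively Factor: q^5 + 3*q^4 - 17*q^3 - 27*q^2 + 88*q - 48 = (q - 1)*(q^4 + 4*q^3 - 13*q^2 - 40*q + 48) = (q - 1)*(q + 4)*(q^3 - 13*q + 12) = (q - 3)*(q - 1)*(q + 4)*(q^2 + 3*q - 4) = (q - 3)*(q - 1)*(q + 4)^2*(q - 1)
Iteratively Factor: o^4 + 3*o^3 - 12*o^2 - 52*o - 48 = (o + 2)*(o^3 + o^2 - 14*o - 24) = (o - 4)*(o + 2)*(o^2 + 5*o + 6) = (o - 4)*(o + 2)^2*(o + 3)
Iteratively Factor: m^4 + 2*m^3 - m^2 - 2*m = (m)*(m^3 + 2*m^2 - m - 2) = m*(m + 1)*(m^2 + m - 2) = m*(m - 1)*(m + 1)*(m + 2)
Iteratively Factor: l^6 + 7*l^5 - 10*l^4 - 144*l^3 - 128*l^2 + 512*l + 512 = (l + 1)*(l^5 + 6*l^4 - 16*l^3 - 128*l^2 + 512) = (l + 1)*(l + 4)*(l^4 + 2*l^3 - 24*l^2 - 32*l + 128) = (l - 2)*(l + 1)*(l + 4)*(l^3 + 4*l^2 - 16*l - 64) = (l - 4)*(l - 2)*(l + 1)*(l + 4)*(l^2 + 8*l + 16) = (l - 4)*(l - 2)*(l + 1)*(l + 4)^2*(l + 4)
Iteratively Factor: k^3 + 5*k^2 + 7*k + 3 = (k + 3)*(k^2 + 2*k + 1) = (k + 1)*(k + 3)*(k + 1)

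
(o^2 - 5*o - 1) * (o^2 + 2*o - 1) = o^4 - 3*o^3 - 12*o^2 + 3*o + 1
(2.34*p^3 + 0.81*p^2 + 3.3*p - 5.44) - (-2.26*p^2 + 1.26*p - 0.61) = 2.34*p^3 + 3.07*p^2 + 2.04*p - 4.83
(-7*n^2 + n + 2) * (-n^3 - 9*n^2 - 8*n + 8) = 7*n^5 + 62*n^4 + 45*n^3 - 82*n^2 - 8*n + 16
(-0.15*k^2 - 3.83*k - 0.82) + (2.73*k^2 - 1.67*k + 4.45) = 2.58*k^2 - 5.5*k + 3.63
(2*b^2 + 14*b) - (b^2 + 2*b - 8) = b^2 + 12*b + 8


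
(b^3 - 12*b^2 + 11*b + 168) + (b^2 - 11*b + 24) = b^3 - 11*b^2 + 192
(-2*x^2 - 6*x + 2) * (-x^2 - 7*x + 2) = 2*x^4 + 20*x^3 + 36*x^2 - 26*x + 4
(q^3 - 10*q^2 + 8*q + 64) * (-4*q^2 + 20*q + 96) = -4*q^5 + 60*q^4 - 136*q^3 - 1056*q^2 + 2048*q + 6144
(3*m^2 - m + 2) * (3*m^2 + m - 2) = 9*m^4 - m^2 + 4*m - 4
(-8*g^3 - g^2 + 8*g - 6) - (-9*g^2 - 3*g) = -8*g^3 + 8*g^2 + 11*g - 6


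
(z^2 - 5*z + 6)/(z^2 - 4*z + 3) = (z - 2)/(z - 1)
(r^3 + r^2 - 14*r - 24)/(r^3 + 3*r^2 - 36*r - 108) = (r^2 - 2*r - 8)/(r^2 - 36)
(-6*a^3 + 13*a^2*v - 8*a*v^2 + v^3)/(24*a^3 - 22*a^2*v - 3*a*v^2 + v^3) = (-a + v)/(4*a + v)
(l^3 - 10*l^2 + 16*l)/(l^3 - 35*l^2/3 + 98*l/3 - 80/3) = 3*l/(3*l - 5)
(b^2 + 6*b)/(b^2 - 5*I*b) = (b + 6)/(b - 5*I)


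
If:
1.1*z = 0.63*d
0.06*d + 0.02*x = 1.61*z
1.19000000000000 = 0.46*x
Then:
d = 0.06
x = 2.59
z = 0.03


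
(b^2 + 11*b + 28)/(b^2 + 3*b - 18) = (b^2 + 11*b + 28)/(b^2 + 3*b - 18)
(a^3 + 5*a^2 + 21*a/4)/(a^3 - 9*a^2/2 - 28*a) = (a + 3/2)/(a - 8)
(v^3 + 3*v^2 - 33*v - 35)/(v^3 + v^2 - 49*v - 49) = (v - 5)/(v - 7)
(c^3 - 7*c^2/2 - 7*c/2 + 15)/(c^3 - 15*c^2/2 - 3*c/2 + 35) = (c - 3)/(c - 7)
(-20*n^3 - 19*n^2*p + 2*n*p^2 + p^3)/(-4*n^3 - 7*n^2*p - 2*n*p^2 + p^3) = (5*n + p)/(n + p)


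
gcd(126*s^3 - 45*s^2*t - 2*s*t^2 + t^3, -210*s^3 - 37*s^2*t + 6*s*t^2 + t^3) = 42*s^2 - s*t - t^2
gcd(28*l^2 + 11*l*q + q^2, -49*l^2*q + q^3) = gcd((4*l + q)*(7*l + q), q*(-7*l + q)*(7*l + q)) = 7*l + q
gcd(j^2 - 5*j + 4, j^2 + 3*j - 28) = j - 4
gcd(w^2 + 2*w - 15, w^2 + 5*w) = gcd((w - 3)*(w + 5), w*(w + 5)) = w + 5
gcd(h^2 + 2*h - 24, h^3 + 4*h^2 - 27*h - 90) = h + 6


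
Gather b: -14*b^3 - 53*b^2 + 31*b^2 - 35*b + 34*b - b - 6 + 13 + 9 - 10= -14*b^3 - 22*b^2 - 2*b + 6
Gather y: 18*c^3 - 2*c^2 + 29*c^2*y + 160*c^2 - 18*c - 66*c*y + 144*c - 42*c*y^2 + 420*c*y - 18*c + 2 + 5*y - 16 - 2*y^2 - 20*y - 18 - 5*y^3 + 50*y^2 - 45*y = 18*c^3 + 158*c^2 + 108*c - 5*y^3 + y^2*(48 - 42*c) + y*(29*c^2 + 354*c - 60) - 32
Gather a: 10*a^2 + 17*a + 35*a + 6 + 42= 10*a^2 + 52*a + 48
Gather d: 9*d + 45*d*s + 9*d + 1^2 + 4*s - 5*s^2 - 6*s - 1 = d*(45*s + 18) - 5*s^2 - 2*s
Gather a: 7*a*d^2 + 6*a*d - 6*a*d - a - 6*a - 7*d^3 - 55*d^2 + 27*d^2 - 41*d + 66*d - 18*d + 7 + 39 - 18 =a*(7*d^2 - 7) - 7*d^3 - 28*d^2 + 7*d + 28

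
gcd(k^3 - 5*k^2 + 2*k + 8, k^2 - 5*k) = 1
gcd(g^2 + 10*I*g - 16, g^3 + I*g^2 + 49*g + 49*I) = 1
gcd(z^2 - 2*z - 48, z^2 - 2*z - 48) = z^2 - 2*z - 48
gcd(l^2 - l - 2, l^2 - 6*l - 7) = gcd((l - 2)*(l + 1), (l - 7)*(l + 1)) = l + 1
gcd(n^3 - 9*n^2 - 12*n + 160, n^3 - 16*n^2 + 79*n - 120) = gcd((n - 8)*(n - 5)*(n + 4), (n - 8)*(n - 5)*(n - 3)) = n^2 - 13*n + 40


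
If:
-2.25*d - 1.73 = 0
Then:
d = -0.77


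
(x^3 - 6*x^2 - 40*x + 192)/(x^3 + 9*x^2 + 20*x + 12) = (x^2 - 12*x + 32)/(x^2 + 3*x + 2)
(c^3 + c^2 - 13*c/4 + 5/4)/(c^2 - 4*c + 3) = (c^2 + 2*c - 5/4)/(c - 3)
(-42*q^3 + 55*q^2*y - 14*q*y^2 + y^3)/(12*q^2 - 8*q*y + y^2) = (7*q^2 - 8*q*y + y^2)/(-2*q + y)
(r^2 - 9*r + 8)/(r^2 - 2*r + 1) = (r - 8)/(r - 1)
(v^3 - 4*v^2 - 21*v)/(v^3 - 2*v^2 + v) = (v^2 - 4*v - 21)/(v^2 - 2*v + 1)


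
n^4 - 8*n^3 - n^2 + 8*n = n*(n - 8)*(n - 1)*(n + 1)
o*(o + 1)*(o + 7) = o^3 + 8*o^2 + 7*o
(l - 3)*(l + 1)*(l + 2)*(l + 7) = l^4 + 7*l^3 - 7*l^2 - 55*l - 42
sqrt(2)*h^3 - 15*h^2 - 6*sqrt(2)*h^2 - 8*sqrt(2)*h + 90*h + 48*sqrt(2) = (h - 6)*(h - 8*sqrt(2))*(sqrt(2)*h + 1)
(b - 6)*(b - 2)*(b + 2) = b^3 - 6*b^2 - 4*b + 24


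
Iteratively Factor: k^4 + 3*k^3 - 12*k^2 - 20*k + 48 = (k + 4)*(k^3 - k^2 - 8*k + 12) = (k - 2)*(k + 4)*(k^2 + k - 6) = (k - 2)*(k + 3)*(k + 4)*(k - 2)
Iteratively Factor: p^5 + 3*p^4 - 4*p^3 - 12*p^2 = (p + 2)*(p^4 + p^3 - 6*p^2) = (p - 2)*(p + 2)*(p^3 + 3*p^2) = p*(p - 2)*(p + 2)*(p^2 + 3*p) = p^2*(p - 2)*(p + 2)*(p + 3)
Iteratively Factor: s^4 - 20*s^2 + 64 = (s + 4)*(s^3 - 4*s^2 - 4*s + 16) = (s + 2)*(s + 4)*(s^2 - 6*s + 8) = (s - 2)*(s + 2)*(s + 4)*(s - 4)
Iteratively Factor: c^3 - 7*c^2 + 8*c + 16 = (c - 4)*(c^2 - 3*c - 4) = (c - 4)^2*(c + 1)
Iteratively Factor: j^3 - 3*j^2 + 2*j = (j)*(j^2 - 3*j + 2) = j*(j - 2)*(j - 1)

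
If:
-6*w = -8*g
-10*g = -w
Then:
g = 0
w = 0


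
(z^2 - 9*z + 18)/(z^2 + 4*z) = (z^2 - 9*z + 18)/(z*(z + 4))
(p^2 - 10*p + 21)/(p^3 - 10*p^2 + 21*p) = 1/p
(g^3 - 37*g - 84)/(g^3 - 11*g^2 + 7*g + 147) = (g + 4)/(g - 7)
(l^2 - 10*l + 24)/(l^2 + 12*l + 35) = (l^2 - 10*l + 24)/(l^2 + 12*l + 35)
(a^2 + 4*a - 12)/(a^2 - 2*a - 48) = (a - 2)/(a - 8)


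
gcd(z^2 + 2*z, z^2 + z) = z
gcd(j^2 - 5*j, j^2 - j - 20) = j - 5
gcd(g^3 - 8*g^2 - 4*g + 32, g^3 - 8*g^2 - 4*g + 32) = g^3 - 8*g^2 - 4*g + 32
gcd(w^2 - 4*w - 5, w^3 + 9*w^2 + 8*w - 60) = 1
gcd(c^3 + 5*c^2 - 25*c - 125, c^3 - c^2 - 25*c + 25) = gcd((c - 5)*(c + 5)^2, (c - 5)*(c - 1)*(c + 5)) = c^2 - 25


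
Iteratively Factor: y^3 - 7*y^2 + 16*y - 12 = (y - 3)*(y^2 - 4*y + 4) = (y - 3)*(y - 2)*(y - 2)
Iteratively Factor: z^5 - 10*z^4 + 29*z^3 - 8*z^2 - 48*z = (z - 4)*(z^4 - 6*z^3 + 5*z^2 + 12*z) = (z - 4)*(z + 1)*(z^3 - 7*z^2 + 12*z) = (z - 4)*(z - 3)*(z + 1)*(z^2 - 4*z) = (z - 4)^2*(z - 3)*(z + 1)*(z)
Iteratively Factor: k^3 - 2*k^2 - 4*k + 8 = (k - 2)*(k^2 - 4) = (k - 2)^2*(k + 2)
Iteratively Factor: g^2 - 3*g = (g)*(g - 3)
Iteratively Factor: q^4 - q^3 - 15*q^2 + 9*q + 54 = (q - 3)*(q^3 + 2*q^2 - 9*q - 18) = (q - 3)*(q + 2)*(q^2 - 9) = (q - 3)*(q + 2)*(q + 3)*(q - 3)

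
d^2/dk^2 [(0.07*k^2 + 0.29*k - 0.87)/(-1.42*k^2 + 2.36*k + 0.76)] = (-2.22044604925031e-16*k^4 - 1.63868*k^3 + 10.072344*k^2 - 19.371072*k + 12.528336)/(2.863288*k^6 - 14.276112*k^5 + 19.129104*k^4 + 2.137216*k^3 - 10.238112*k^2 - 4.089408*k - 0.438976)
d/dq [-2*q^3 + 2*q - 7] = 2 - 6*q^2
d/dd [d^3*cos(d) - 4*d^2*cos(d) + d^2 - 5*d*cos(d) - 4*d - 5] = -d^3*sin(d) + 4*d^2*sin(d) + 3*d^2*cos(d) + 5*d*sin(d) - 8*d*cos(d) + 2*d - 5*cos(d) - 4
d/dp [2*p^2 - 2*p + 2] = 4*p - 2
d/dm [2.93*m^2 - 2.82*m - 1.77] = 5.86*m - 2.82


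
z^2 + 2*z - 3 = (z - 1)*(z + 3)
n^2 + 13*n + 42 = (n + 6)*(n + 7)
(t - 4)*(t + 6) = t^2 + 2*t - 24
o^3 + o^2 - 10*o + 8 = (o - 2)*(o - 1)*(o + 4)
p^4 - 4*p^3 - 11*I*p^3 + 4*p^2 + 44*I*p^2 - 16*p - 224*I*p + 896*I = (p - 4)*(p - 8*I)*(p - 7*I)*(p + 4*I)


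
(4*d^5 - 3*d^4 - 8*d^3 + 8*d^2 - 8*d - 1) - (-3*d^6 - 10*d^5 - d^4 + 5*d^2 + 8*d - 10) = 3*d^6 + 14*d^5 - 2*d^4 - 8*d^3 + 3*d^2 - 16*d + 9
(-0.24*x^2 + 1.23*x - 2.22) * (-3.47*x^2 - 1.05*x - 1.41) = 0.8328*x^4 - 4.0161*x^3 + 6.7503*x^2 + 0.5967*x + 3.1302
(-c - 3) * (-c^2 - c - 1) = c^3 + 4*c^2 + 4*c + 3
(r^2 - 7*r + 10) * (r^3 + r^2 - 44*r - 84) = r^5 - 6*r^4 - 41*r^3 + 234*r^2 + 148*r - 840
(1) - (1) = 0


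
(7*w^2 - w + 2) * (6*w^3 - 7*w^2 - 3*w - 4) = 42*w^5 - 55*w^4 - 2*w^3 - 39*w^2 - 2*w - 8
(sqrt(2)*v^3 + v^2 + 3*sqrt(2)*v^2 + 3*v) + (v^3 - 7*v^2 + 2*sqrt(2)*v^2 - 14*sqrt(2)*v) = v^3 + sqrt(2)*v^3 - 6*v^2 + 5*sqrt(2)*v^2 - 14*sqrt(2)*v + 3*v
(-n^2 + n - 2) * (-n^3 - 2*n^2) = n^5 + n^4 + 4*n^2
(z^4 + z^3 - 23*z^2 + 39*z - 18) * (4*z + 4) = 4*z^5 + 8*z^4 - 88*z^3 + 64*z^2 + 84*z - 72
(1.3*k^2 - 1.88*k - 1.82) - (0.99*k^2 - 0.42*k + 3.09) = 0.31*k^2 - 1.46*k - 4.91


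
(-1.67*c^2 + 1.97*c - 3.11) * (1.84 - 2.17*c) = 3.6239*c^3 - 7.3477*c^2 + 10.3735*c - 5.7224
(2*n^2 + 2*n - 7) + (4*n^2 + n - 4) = 6*n^2 + 3*n - 11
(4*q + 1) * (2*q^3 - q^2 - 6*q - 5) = 8*q^4 - 2*q^3 - 25*q^2 - 26*q - 5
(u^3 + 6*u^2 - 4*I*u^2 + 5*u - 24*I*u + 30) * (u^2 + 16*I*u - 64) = u^5 + 6*u^4 + 12*I*u^4 + 5*u^3 + 72*I*u^3 + 30*u^2 + 336*I*u^2 - 320*u + 2016*I*u - 1920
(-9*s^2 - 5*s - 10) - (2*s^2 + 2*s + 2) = -11*s^2 - 7*s - 12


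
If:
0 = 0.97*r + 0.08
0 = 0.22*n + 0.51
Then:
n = -2.32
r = -0.08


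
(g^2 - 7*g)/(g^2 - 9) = g*(g - 7)/(g^2 - 9)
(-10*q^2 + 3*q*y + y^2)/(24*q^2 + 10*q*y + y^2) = (-10*q^2 + 3*q*y + y^2)/(24*q^2 + 10*q*y + y^2)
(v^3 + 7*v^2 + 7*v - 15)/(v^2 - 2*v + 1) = (v^2 + 8*v + 15)/(v - 1)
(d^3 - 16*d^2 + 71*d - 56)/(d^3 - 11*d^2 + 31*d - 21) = (d - 8)/(d - 3)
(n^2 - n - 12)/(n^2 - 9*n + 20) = (n + 3)/(n - 5)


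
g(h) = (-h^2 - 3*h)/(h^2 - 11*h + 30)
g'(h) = (11 - 2*h)*(-h^2 - 3*h)/(h^2 - 11*h + 30)^2 + (-2*h - 3)/(h^2 - 11*h + 30)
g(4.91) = -395.90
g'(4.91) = -4892.82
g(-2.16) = 0.03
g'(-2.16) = 0.03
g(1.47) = -0.41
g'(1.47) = -0.58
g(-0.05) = 0.00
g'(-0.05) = -0.09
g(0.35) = -0.04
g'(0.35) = -0.16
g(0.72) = -0.12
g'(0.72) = -0.25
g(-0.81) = 0.04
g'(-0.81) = -0.02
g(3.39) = -5.16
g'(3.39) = -7.50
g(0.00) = 0.00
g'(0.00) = -0.10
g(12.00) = -4.29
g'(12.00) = 0.68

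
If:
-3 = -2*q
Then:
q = 3/2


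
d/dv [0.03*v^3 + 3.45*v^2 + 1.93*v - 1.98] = 0.09*v^2 + 6.9*v + 1.93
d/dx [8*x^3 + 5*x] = 24*x^2 + 5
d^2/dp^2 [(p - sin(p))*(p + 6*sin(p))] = -5*p*sin(p) + 24*sin(p)^2 + 10*cos(p) - 10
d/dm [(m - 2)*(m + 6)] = 2*m + 4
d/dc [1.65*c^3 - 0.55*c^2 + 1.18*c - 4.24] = 4.95*c^2 - 1.1*c + 1.18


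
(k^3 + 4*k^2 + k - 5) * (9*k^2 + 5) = 9*k^5 + 36*k^4 + 14*k^3 - 25*k^2 + 5*k - 25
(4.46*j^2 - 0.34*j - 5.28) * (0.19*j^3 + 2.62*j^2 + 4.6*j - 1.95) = 0.8474*j^5 + 11.6206*j^4 + 18.622*j^3 - 24.0946*j^2 - 23.625*j + 10.296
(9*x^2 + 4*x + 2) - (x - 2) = 9*x^2 + 3*x + 4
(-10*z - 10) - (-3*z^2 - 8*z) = 3*z^2 - 2*z - 10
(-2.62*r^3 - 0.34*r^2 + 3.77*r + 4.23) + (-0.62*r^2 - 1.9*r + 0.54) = -2.62*r^3 - 0.96*r^2 + 1.87*r + 4.77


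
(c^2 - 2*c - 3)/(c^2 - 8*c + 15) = (c + 1)/(c - 5)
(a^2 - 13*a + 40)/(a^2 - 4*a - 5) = (a - 8)/(a + 1)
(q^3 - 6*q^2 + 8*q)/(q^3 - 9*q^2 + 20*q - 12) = q*(q - 4)/(q^2 - 7*q + 6)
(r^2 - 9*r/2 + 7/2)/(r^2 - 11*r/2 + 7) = (r - 1)/(r - 2)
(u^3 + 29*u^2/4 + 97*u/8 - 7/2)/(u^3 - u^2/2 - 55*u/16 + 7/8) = 2*(2*u^2 + 15*u + 28)/(4*u^2 - u - 14)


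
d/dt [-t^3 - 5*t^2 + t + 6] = -3*t^2 - 10*t + 1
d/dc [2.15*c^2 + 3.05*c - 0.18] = 4.3*c + 3.05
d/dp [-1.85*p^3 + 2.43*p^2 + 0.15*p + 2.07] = -5.55*p^2 + 4.86*p + 0.15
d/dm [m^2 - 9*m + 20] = 2*m - 9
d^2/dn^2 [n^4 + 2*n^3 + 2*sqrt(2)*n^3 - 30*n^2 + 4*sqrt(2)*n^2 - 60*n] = 12*n^2 + 12*n + 12*sqrt(2)*n - 60 + 8*sqrt(2)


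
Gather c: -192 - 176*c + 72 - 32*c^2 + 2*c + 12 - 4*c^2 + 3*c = -36*c^2 - 171*c - 108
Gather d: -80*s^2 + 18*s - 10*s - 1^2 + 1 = -80*s^2 + 8*s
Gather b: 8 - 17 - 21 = -30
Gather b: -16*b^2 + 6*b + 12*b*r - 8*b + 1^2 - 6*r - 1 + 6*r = -16*b^2 + b*(12*r - 2)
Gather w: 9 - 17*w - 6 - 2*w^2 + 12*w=-2*w^2 - 5*w + 3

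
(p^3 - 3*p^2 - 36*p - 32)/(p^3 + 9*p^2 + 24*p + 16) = (p - 8)/(p + 4)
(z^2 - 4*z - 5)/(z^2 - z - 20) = (z + 1)/(z + 4)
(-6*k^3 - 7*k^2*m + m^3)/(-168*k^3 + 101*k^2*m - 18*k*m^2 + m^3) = (2*k^2 + 3*k*m + m^2)/(56*k^2 - 15*k*m + m^2)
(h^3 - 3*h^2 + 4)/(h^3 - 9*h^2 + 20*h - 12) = (h^2 - h - 2)/(h^2 - 7*h + 6)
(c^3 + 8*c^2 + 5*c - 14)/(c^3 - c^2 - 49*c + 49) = (c + 2)/(c - 7)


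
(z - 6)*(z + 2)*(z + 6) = z^3 + 2*z^2 - 36*z - 72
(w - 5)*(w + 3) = w^2 - 2*w - 15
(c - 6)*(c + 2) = c^2 - 4*c - 12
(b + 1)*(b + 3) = b^2 + 4*b + 3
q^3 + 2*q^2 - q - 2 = (q - 1)*(q + 1)*(q + 2)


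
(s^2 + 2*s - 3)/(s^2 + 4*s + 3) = (s - 1)/(s + 1)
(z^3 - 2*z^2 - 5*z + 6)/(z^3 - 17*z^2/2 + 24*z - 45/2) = 2*(z^2 + z - 2)/(2*z^2 - 11*z + 15)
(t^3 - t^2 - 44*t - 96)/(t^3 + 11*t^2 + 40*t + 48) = (t - 8)/(t + 4)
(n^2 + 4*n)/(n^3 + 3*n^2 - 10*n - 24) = n/(n^2 - n - 6)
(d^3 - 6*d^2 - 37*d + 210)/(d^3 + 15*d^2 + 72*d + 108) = (d^2 - 12*d + 35)/(d^2 + 9*d + 18)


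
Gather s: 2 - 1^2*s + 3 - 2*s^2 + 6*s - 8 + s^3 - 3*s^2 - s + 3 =s^3 - 5*s^2 + 4*s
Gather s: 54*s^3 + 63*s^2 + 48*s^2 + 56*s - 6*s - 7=54*s^3 + 111*s^2 + 50*s - 7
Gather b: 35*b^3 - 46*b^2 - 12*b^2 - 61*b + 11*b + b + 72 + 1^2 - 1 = 35*b^3 - 58*b^2 - 49*b + 72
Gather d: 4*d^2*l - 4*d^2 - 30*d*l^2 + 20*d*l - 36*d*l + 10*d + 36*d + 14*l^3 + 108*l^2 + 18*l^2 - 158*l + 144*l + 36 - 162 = d^2*(4*l - 4) + d*(-30*l^2 - 16*l + 46) + 14*l^3 + 126*l^2 - 14*l - 126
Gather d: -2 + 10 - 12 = -4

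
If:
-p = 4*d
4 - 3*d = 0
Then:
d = 4/3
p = -16/3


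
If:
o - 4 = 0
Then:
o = 4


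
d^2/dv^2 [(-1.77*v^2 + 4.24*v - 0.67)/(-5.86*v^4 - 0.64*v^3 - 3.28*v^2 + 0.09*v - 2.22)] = (364.686552*v^8 - 1707.3696*v^7 + 139.131856*v^6 - 412.81236*v^5 - 383.743776*v^4 + 998.388056*v^3 - 66.6170400000001*v^2 + 178.345584*v + 6.005742)/(201.230056*v^12 + 65.932032*v^11 + 345.102432*v^10 + 64.798324*v^9 + 419.839656*v^8 + 60.121632*v^7 + 293.045374*v^6 + 18.04716*v^5 + 157.604688*v^4 + 5.529735*v^3 + 48.549402*v^2 - 1.330668*v + 10.941048)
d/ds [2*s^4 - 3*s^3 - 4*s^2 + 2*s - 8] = 8*s^3 - 9*s^2 - 8*s + 2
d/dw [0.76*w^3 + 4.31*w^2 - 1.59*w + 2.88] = 2.28*w^2 + 8.62*w - 1.59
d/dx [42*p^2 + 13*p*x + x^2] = 13*p + 2*x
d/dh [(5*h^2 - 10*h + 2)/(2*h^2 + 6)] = (5*h^2 + 13*h - 15)/(h^4 + 6*h^2 + 9)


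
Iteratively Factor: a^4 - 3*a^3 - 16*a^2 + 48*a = (a + 4)*(a^3 - 7*a^2 + 12*a) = a*(a + 4)*(a^2 - 7*a + 12) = a*(a - 4)*(a + 4)*(a - 3)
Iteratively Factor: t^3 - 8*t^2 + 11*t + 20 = (t - 4)*(t^2 - 4*t - 5) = (t - 5)*(t - 4)*(t + 1)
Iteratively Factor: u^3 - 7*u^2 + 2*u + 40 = (u + 2)*(u^2 - 9*u + 20) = (u - 5)*(u + 2)*(u - 4)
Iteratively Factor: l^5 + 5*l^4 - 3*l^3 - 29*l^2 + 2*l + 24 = (l + 3)*(l^4 + 2*l^3 - 9*l^2 - 2*l + 8) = (l + 3)*(l + 4)*(l^3 - 2*l^2 - l + 2) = (l - 2)*(l + 3)*(l + 4)*(l^2 - 1) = (l - 2)*(l - 1)*(l + 3)*(l + 4)*(l + 1)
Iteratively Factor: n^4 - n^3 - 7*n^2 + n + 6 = (n + 2)*(n^3 - 3*n^2 - n + 3) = (n - 1)*(n + 2)*(n^2 - 2*n - 3) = (n - 1)*(n + 1)*(n + 2)*(n - 3)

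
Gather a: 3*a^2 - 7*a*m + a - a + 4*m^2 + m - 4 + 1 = 3*a^2 - 7*a*m + 4*m^2 + m - 3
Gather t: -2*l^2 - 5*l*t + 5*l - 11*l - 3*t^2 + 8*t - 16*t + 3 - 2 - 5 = -2*l^2 - 6*l - 3*t^2 + t*(-5*l - 8) - 4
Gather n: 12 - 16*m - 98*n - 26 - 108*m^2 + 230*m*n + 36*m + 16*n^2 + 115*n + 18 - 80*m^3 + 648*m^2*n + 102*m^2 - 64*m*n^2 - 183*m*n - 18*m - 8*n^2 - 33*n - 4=-80*m^3 - 6*m^2 + 2*m + n^2*(8 - 64*m) + n*(648*m^2 + 47*m - 16)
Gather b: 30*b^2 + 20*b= 30*b^2 + 20*b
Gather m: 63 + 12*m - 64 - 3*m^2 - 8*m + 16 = -3*m^2 + 4*m + 15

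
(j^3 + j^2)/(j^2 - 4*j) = j*(j + 1)/(j - 4)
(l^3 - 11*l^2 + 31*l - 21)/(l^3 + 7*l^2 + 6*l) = (l^3 - 11*l^2 + 31*l - 21)/(l*(l^2 + 7*l + 6))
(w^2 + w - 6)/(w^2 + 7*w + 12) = (w - 2)/(w + 4)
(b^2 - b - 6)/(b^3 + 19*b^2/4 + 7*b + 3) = 4*(b - 3)/(4*b^2 + 11*b + 6)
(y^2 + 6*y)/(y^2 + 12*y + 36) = y/(y + 6)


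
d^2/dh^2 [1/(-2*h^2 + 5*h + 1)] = 2*(-4*h^2 + 10*h + (4*h - 5)^2 + 2)/(-2*h^2 + 5*h + 1)^3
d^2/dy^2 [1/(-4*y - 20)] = -1/(2*(y + 5)^3)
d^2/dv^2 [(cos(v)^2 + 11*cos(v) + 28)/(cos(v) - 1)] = (-4*sin(v)^4 + 180*sin(v)^2 - 147*cos(v) + 3*cos(3*v) + 144)/(4*(cos(v) - 1)^3)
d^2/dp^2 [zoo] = 0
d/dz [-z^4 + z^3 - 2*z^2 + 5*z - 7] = -4*z^3 + 3*z^2 - 4*z + 5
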